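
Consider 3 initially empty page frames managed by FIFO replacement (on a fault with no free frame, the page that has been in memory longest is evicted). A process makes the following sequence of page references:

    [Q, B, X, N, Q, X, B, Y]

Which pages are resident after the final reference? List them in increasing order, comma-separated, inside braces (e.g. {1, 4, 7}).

Q -> fault, frames [Q]
B -> fault, frames [Q, B]
X -> fault, frames [Q, B, X]
N -> fault, evict Q, frames [B, X, N]
Q -> fault, evict B, frames [X, N, Q]
X -> hit
B -> fault, evict X, frames [N, Q, B]
Y -> fault, evict N, frames [Q, B, Y]

{B, Q, Y}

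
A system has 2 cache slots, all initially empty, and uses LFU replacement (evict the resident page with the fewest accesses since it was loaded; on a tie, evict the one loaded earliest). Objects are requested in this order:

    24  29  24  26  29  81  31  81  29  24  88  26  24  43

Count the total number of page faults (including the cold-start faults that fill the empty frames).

11

24: miss, frames {24}
29: miss, frames {24,29}
24: hit
26: miss, evict 29, frames {24,26}
29: miss, evict 26, frames {24,29}
81: miss, evict 29, frames {24,81}
31: miss, evict 81, frames {24,31}
81: miss, evict 31, frames {24,81}
29: miss, evict 81, frames {24,29}
24: hit
88: miss, evict 29, frames {24,88}
26: miss, evict 88, frames {24,26}
24: hit
43: miss, evict 26, frames {24,43}
Page faults: 11.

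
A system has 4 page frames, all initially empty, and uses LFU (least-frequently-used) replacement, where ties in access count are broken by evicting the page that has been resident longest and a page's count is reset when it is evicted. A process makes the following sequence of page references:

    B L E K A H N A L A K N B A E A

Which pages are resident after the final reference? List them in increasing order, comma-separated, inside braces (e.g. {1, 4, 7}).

B -> fault, frames (B)
L -> fault, frames (B L)
E -> fault, frames (B L E)
K -> fault, frames (B L E K)
A -> fault, evict B, frames (L E K A)
H -> fault, evict L, frames (E K A H)
N -> fault, evict E, frames (K A H N)
A -> hit
L -> fault, evict K, frames (A H N L)
A -> hit
K -> fault, evict H, frames (A N L K)
N -> hit
B -> fault, evict L, frames (A N K B)
A -> hit
E -> fault, evict K, frames (A N B E)
A -> hit

{A, B, E, N}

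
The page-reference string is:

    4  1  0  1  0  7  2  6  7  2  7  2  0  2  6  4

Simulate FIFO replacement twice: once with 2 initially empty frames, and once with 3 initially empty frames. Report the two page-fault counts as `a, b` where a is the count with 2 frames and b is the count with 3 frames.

11, 8

2 frames: F F F . . F F F F F . . F . F F → 11 faults.
3 frames: F F F . . F F F . . . . F . . F → 8 faults.
8 < 11: adding a frame reduced faults, as is typical.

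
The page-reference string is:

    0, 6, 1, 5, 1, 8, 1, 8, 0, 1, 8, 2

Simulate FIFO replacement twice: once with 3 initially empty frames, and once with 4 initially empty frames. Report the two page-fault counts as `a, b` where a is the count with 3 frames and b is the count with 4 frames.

8, 7

3 frames: F F F F . F . . F F . F → 8 faults.
4 frames: F F F F . F . . F . . F → 7 faults.
7 < 8: adding a frame reduced faults, as is typical.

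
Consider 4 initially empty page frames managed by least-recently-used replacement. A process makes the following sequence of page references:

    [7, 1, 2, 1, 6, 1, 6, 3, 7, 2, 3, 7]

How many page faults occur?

7

7 -> miss, frames [7]
1 -> miss, frames [7, 1]
2 -> miss, frames [7, 1, 2]
1 -> hit
6 -> miss, frames [7, 2, 1, 6]
1 -> hit
6 -> hit
3 -> miss, evict 7, frames [2, 1, 6, 3]
7 -> miss, evict 2, frames [1, 6, 3, 7]
2 -> miss, evict 1, frames [6, 3, 7, 2]
3 -> hit
7 -> hit
Page faults: 7.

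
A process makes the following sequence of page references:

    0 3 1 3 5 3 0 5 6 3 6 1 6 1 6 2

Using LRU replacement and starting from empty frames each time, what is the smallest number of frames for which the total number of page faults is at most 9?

3

f=1: 16 faults
f=2: 10 faults
f=3: 9 faults
f=4: 7 faults
f=5: 6 faults
f=6: 6 faults
Smallest f with faults ≤ 9 is 3.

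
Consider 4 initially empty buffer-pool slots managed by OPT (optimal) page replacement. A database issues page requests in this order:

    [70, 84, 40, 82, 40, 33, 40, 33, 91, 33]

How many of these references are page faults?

6

70: fault, frames (70)
84: fault, frames (70 84)
40: fault, frames (70 84 40)
82: fault, frames (70 84 40 82)
40: hit
33: fault, evict 82, frames (70 84 40 33)
40: hit
33: hit
91: fault, evict 40, frames (70 84 33 91)
33: hit
Page faults: 6.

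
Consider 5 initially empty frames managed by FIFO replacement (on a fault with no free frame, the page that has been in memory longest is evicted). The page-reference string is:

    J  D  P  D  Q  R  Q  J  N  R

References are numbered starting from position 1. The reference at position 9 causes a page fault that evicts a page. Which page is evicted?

J

pos 1: J: miss, frames {J}
pos 2: D: miss, frames {J,D}
pos 3: P: miss, frames {J,D,P}
pos 4: D: hit
pos 5: Q: miss, frames {J,D,P,Q}
pos 6: R: miss, frames {J,D,P,Q,R}
pos 7: Q: hit
pos 8: J: hit
pos 9: N: miss, evict J, frames {D,P,Q,R,N}
At position 9, page J is evicted.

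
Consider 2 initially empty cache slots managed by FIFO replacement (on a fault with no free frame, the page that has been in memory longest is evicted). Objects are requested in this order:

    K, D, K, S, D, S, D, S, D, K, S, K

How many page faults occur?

K → fault, frames [K]
D → fault, frames [K, D]
K → hit
S → fault, evict K, frames [D, S]
D → hit
S → hit
D → hit
S → hit
D → hit
K → fault, evict D, frames [S, K]
S → hit
K → hit
Page faults: 4.

4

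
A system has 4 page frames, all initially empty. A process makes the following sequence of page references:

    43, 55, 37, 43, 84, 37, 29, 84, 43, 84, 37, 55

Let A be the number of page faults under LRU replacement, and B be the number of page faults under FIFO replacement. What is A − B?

Under LRU: F F F . F . F . . . . F → 6 faults.
Under FIFO: F F F . F . F . F . . F → 7 faults.
A − B = 6 − 7 = -1.

-1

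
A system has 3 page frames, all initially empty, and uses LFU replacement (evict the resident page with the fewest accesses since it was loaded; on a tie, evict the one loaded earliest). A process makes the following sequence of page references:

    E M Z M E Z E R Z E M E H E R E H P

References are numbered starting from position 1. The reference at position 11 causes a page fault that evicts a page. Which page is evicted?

pos 1: E: fault, frames (E)
pos 2: M: fault, frames (E M)
pos 3: Z: fault, frames (E M Z)
pos 4: M: hit
pos 5: E: hit
pos 6: Z: hit
pos 7: E: hit
pos 8: R: fault, evict M, frames (E Z R)
pos 9: Z: hit
pos 10: E: hit
pos 11: M: fault, evict R, frames (E Z M)
At position 11, page R is evicted.

R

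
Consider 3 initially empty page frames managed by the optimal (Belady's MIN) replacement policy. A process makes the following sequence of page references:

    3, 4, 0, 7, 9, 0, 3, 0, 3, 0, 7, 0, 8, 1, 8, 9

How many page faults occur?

8

3 → fault, frames {3}
4 → fault, frames {3,4}
0 → fault, frames {3,4,0}
7 → fault, evict 4, frames {3,0,7}
9 → fault, evict 7, frames {3,0,9}
0 → hit
3 → hit
0 → hit
3 → hit
0 → hit
7 → fault, evict 3, frames {0,9,7}
0 → hit
8 → fault, evict 7, frames {0,9,8}
1 → fault, evict 0, frames {9,8,1}
8 → hit
9 → hit
Page faults: 8.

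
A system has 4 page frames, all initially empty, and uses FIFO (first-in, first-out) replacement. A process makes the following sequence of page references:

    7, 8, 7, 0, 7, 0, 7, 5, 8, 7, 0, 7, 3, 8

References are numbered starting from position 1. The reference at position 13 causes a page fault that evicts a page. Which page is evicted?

pos 1: 7 → fault, frames {7}
pos 2: 8 → fault, frames {7,8}
pos 3: 7 → hit
pos 4: 0 → fault, frames {7,8,0}
pos 5: 7 → hit
pos 6: 0 → hit
pos 7: 7 → hit
pos 8: 5 → fault, frames {7,8,0,5}
pos 9: 8 → hit
pos 10: 7 → hit
pos 11: 0 → hit
pos 12: 7 → hit
pos 13: 3 → fault, evict 7, frames {8,0,5,3}
At position 13, page 7 is evicted.

7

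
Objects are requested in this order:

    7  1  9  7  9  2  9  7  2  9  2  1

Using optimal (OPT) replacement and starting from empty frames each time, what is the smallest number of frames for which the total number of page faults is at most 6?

3

f=1: 12 faults
f=2: 7 faults
f=3: 5 faults
f=4: 4 faults
Smallest f with faults ≤ 6 is 3.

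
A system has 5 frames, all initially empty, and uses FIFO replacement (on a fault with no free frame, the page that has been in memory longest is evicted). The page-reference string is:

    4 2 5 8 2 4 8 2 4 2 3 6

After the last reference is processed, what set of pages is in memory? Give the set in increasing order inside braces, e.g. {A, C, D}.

4: fault, frames [4]
2: fault, frames [4, 2]
5: fault, frames [4, 2, 5]
8: fault, frames [4, 2, 5, 8]
2: hit
4: hit
8: hit
2: hit
4: hit
2: hit
3: fault, frames [4, 2, 5, 8, 3]
6: fault, evict 4, frames [2, 5, 8, 3, 6]

{2, 3, 5, 6, 8}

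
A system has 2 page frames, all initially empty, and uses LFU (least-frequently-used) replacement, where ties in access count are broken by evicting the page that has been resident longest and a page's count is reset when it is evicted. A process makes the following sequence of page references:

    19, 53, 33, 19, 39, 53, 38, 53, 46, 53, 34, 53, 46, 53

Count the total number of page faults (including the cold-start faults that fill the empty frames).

10

19 -> fault, frames (19)
53 -> fault, frames (19 53)
33 -> fault, evict 19, frames (53 33)
19 -> fault, evict 53, frames (33 19)
39 -> fault, evict 33, frames (19 39)
53 -> fault, evict 19, frames (39 53)
38 -> fault, evict 39, frames (53 38)
53 -> hit
46 -> fault, evict 38, frames (53 46)
53 -> hit
34 -> fault, evict 46, frames (53 34)
53 -> hit
46 -> fault, evict 34, frames (53 46)
53 -> hit
Page faults: 10.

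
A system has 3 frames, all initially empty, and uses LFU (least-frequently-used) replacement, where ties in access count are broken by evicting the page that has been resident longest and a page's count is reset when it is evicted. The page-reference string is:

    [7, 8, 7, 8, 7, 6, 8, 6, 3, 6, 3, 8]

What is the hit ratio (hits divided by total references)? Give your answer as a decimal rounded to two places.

7: fault, frames (7)
8: fault, frames (7 8)
7: hit
8: hit
7: hit
6: fault, frames (7 8 6)
8: hit
6: hit
3: fault, evict 6, frames (7 8 3)
6: fault, evict 3, frames (7 8 6)
3: fault, evict 6, frames (7 8 3)
8: hit
Hits: 6 of 12 references → 6/12 = 0.5000.

0.50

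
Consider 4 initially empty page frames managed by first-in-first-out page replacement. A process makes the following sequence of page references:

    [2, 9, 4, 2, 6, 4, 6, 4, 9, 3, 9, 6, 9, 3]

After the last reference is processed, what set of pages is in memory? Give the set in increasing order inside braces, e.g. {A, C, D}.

{3, 4, 6, 9}

2: miss, frames [2]
9: miss, frames [2, 9]
4: miss, frames [2, 9, 4]
2: hit
6: miss, frames [2, 9, 4, 6]
4: hit
6: hit
4: hit
9: hit
3: miss, evict 2, frames [9, 4, 6, 3]
9: hit
6: hit
9: hit
3: hit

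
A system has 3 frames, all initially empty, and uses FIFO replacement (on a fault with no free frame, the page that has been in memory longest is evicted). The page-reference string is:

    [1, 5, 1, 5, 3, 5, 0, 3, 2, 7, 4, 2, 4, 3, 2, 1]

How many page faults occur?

10

1 -> fault, frames [1]
5 -> fault, frames [1, 5]
1 -> hit
5 -> hit
3 -> fault, frames [1, 5, 3]
5 -> hit
0 -> fault, evict 1, frames [5, 3, 0]
3 -> hit
2 -> fault, evict 5, frames [3, 0, 2]
7 -> fault, evict 3, frames [0, 2, 7]
4 -> fault, evict 0, frames [2, 7, 4]
2 -> hit
4 -> hit
3 -> fault, evict 2, frames [7, 4, 3]
2 -> fault, evict 7, frames [4, 3, 2]
1 -> fault, evict 4, frames [3, 2, 1]
Page faults: 10.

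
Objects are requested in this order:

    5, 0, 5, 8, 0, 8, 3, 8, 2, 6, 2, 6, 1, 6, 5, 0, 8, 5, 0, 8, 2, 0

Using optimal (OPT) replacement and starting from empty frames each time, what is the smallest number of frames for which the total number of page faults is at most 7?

6

f=1: 22 faults
f=2: 12 faults
f=3: 10 faults
f=4: 9 faults
f=5: 8 faults
f=6: 7 faults
f=7: 7 faults
Smallest f with faults ≤ 7 is 6.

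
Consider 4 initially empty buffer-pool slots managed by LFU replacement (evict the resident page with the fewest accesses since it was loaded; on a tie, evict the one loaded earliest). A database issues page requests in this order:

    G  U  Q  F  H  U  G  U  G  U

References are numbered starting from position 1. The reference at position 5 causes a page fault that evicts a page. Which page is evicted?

pos 1: G → miss, frames (G)
pos 2: U → miss, frames (G U)
pos 3: Q → miss, frames (G U Q)
pos 4: F → miss, frames (G U Q F)
pos 5: H → miss, evict G, frames (U Q F H)
At position 5, page G is evicted.

G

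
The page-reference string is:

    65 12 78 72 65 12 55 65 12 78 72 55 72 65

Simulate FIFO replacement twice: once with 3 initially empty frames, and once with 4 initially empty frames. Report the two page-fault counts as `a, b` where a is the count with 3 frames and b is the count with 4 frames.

3 frames: F F F F F F F . . F F . . F → 10 faults.
4 frames: F F F F . . F F F F F F . F → 11 faults.
11 > 10: adding a frame increased faults — Belady's anomaly.

10, 11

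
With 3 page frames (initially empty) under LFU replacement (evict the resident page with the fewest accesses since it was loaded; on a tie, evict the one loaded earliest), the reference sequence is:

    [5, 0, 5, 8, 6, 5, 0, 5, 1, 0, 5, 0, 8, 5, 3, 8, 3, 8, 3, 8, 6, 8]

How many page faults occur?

15

5: miss, frames {5}
0: miss, frames {5,0}
5: hit
8: miss, frames {5,0,8}
6: miss, evict 0, frames {5,8,6}
5: hit
0: miss, evict 8, frames {5,6,0}
5: hit
1: miss, evict 6, frames {5,0,1}
0: hit
5: hit
0: hit
8: miss, evict 1, frames {5,0,8}
5: hit
3: miss, evict 8, frames {5,0,3}
8: miss, evict 3, frames {5,0,8}
3: miss, evict 8, frames {5,0,3}
8: miss, evict 3, frames {5,0,8}
3: miss, evict 8, frames {5,0,3}
8: miss, evict 3, frames {5,0,8}
6: miss, evict 8, frames {5,0,6}
8: miss, evict 6, frames {5,0,8}
Page faults: 15.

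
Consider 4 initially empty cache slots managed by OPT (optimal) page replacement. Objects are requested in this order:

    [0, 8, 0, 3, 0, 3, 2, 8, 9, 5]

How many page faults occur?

6

0 → miss, frames (0)
8 → miss, frames (0 8)
0 → hit
3 → miss, frames (0 8 3)
0 → hit
3 → hit
2 → miss, frames (0 8 3 2)
8 → hit
9 → miss, evict 2, frames (0 8 3 9)
5 → miss, evict 9, frames (0 8 3 5)
Page faults: 6.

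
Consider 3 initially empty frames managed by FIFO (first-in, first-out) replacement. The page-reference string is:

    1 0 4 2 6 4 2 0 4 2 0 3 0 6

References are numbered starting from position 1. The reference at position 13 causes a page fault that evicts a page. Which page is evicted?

pos 1: 1 -> miss, frames [1]
pos 2: 0 -> miss, frames [1, 0]
pos 3: 4 -> miss, frames [1, 0, 4]
pos 4: 2 -> miss, evict 1, frames [0, 4, 2]
pos 5: 6 -> miss, evict 0, frames [4, 2, 6]
pos 6: 4 -> hit
pos 7: 2 -> hit
pos 8: 0 -> miss, evict 4, frames [2, 6, 0]
pos 9: 4 -> miss, evict 2, frames [6, 0, 4]
pos 10: 2 -> miss, evict 6, frames [0, 4, 2]
pos 11: 0 -> hit
pos 12: 3 -> miss, evict 0, frames [4, 2, 3]
pos 13: 0 -> miss, evict 4, frames [2, 3, 0]
At position 13, page 4 is evicted.

4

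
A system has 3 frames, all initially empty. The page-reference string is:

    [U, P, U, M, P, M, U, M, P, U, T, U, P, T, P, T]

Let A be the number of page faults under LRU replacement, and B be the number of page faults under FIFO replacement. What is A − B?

Under LRU: F F . F . . . . . . F . . . . . → 4 faults.
Under FIFO: F F . F . . . . . . F F F . . . → 6 faults.
A − B = 4 − 6 = -2.

-2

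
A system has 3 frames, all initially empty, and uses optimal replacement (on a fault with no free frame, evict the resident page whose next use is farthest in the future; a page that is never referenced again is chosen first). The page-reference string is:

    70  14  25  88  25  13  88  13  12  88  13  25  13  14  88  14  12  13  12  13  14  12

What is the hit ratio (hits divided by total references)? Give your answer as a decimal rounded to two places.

0.59

70 → miss, frames (70)
14 → miss, frames (70 14)
25 → miss, frames (70 14 25)
88 → miss, evict 70, frames (14 25 88)
25 → hit
13 → miss, evict 14, frames (25 88 13)
88 → hit
13 → hit
12 → miss, evict 25, frames (88 13 12)
88 → hit
13 → hit
25 → miss, evict 12, frames (88 13 25)
13 → hit
14 → miss, evict 25, frames (88 13 14)
88 → hit
14 → hit
12 → miss, evict 88, frames (13 14 12)
13 → hit
12 → hit
13 → hit
14 → hit
12 → hit
Hits: 13 of 22 references → 13/22 = 0.5909.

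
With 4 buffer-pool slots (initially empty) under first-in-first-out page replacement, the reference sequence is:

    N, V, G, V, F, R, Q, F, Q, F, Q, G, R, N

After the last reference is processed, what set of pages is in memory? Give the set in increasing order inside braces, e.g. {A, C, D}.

{F, N, Q, R}

N → fault, frames [N]
V → fault, frames [N, V]
G → fault, frames [N, V, G]
V → hit
F → fault, frames [N, V, G, F]
R → fault, evict N, frames [V, G, F, R]
Q → fault, evict V, frames [G, F, R, Q]
F → hit
Q → hit
F → hit
Q → hit
G → hit
R → hit
N → fault, evict G, frames [F, R, Q, N]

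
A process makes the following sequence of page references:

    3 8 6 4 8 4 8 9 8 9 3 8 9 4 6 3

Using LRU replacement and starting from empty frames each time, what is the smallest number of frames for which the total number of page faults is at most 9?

f=1: 16 faults
f=2: 12 faults
f=3: 9 faults
f=4: 8 faults
f=5: 5 faults
Smallest f with faults ≤ 9 is 3.

3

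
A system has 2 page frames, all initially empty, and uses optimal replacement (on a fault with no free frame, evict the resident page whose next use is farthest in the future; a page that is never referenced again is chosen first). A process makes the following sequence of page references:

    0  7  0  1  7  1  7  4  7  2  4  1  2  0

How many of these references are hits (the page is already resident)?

7

0 -> fault, frames (0)
7 -> fault, frames (0 7)
0 -> hit
1 -> fault, evict 0, frames (7 1)
7 -> hit
1 -> hit
7 -> hit
4 -> fault, evict 1, frames (7 4)
7 -> hit
2 -> fault, evict 7, frames (4 2)
4 -> hit
1 -> fault, evict 4, frames (2 1)
2 -> hit
0 -> fault, evict 1, frames (2 0)
Hits: 7.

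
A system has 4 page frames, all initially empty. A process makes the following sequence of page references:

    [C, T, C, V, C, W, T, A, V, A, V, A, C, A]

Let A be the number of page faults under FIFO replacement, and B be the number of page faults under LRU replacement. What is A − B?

Under FIFO: F F . F . F . F . . . . F . → 6 faults.
Under LRU: F F . F . F . F F . . . F . → 7 faults.
A − B = 6 − 7 = -1.

-1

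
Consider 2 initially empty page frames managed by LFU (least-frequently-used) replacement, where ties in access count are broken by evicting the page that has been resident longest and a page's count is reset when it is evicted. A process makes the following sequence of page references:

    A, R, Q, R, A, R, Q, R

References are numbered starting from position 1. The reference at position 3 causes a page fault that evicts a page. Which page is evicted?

pos 1: A → fault, frames (A)
pos 2: R → fault, frames (A R)
pos 3: Q → fault, evict A, frames (R Q)
At position 3, page A is evicted.

A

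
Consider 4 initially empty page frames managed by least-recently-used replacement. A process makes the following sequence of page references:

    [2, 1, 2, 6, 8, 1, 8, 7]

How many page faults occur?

2 → fault, frames (2)
1 → fault, frames (2 1)
2 → hit
6 → fault, frames (1 2 6)
8 → fault, frames (1 2 6 8)
1 → hit
8 → hit
7 → fault, evict 2, frames (6 1 8 7)
Page faults: 5.

5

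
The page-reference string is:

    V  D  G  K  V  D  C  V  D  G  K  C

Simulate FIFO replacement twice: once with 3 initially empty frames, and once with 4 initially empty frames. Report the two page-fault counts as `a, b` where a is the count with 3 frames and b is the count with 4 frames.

3 frames: F F F F F F F . . F F . → 9 faults.
4 frames: F F F F . . F F F F F F → 10 faults.
10 > 9: adding a frame increased faults — Belady's anomaly.

9, 10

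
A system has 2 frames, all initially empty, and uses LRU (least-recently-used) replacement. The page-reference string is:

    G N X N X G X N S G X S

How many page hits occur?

3

G -> fault, frames [G]
N -> fault, frames [G, N]
X -> fault, evict G, frames [N, X]
N -> hit
X -> hit
G -> fault, evict N, frames [X, G]
X -> hit
N -> fault, evict G, frames [X, N]
S -> fault, evict X, frames [N, S]
G -> fault, evict N, frames [S, G]
X -> fault, evict S, frames [G, X]
S -> fault, evict G, frames [X, S]
Hits: 3.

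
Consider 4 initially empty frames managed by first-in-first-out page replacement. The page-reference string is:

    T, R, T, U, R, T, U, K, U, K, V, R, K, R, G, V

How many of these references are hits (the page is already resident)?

T -> miss, frames (T)
R -> miss, frames (T R)
T -> hit
U -> miss, frames (T R U)
R -> hit
T -> hit
U -> hit
K -> miss, frames (T R U K)
U -> hit
K -> hit
V -> miss, evict T, frames (R U K V)
R -> hit
K -> hit
R -> hit
G -> miss, evict R, frames (U K V G)
V -> hit
Hits: 10.

10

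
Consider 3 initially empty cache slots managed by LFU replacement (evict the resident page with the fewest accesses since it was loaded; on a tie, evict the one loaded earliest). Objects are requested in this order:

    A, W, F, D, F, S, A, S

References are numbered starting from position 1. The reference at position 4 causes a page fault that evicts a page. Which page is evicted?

pos 1: A → miss, frames [A]
pos 2: W → miss, frames [A, W]
pos 3: F → miss, frames [A, W, F]
pos 4: D → miss, evict A, frames [W, F, D]
At position 4, page A is evicted.

A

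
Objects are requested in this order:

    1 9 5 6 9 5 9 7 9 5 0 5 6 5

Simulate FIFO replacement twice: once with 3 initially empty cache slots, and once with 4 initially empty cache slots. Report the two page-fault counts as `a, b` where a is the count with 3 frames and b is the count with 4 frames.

9, 6

3 frames: F F F F . . . F F F F . F . → 9 faults.
4 frames: F F F F . . . F . . F . . . → 6 faults.
6 < 9: adding a frame reduced faults, as is typical.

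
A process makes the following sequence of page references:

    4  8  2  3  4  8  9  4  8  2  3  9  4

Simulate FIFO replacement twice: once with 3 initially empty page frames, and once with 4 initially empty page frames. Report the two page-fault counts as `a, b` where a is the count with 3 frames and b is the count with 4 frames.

3 frames: F F F F F F F . . F F . F → 10 faults.
4 frames: F F F F . . F F F F F F F → 11 faults.
11 > 10: adding a frame increased faults — Belady's anomaly.

10, 11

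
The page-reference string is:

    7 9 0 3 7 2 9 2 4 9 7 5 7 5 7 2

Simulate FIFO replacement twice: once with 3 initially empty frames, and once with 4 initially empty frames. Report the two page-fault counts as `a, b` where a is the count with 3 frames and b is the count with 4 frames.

11, 10

3 frames: F F F F F F F . F . F F . . . F → 11 faults.
4 frames: F F F F . F . . F F F F . . . F → 10 faults.
10 < 11: adding a frame reduced faults, as is typical.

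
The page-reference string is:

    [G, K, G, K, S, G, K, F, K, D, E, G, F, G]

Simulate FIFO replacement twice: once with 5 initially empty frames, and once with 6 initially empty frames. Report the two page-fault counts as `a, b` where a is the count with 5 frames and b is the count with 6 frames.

7, 6

5 frames: F F . . F . . F . F F F . . → 7 faults.
6 frames: F F . . F . . F . F F . . . → 6 faults.
6 < 7: adding a frame reduced faults, as is typical.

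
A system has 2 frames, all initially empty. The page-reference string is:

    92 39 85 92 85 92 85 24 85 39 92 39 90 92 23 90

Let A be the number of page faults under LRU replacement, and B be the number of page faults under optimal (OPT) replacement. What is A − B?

Under LRU: F F F F . . . F . F F . F F F F → 11 faults.
Under OPT: F F F . . . . F . F F . F . F . → 8 faults.
A − B = 11 − 8 = 3.

3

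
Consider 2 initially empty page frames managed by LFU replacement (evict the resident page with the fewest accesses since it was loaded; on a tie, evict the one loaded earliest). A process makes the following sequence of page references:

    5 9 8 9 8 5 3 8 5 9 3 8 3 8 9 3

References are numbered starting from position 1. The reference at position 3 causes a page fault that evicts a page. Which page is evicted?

5

pos 1: 5 -> miss, frames {5}
pos 2: 9 -> miss, frames {5,9}
pos 3: 8 -> miss, evict 5, frames {9,8}
At position 3, page 5 is evicted.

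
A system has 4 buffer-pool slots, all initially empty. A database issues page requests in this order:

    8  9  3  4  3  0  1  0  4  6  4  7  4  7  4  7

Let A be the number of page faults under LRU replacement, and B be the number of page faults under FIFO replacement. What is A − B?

Under LRU: F F F F . F F . . F . F . . . . → 8 faults.
Under FIFO: F F F F . F F . . F . F F . . . → 9 faults.
A − B = 8 − 9 = -1.

-1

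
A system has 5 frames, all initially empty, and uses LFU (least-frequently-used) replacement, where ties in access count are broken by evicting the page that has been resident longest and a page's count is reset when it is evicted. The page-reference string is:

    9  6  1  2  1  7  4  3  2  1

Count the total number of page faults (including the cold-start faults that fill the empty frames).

7

9 -> miss, frames [9]
6 -> miss, frames [9, 6]
1 -> miss, frames [9, 6, 1]
2 -> miss, frames [9, 6, 1, 2]
1 -> hit
7 -> miss, frames [9, 6, 1, 2, 7]
4 -> miss, evict 9, frames [6, 1, 2, 7, 4]
3 -> miss, evict 6, frames [1, 2, 7, 4, 3]
2 -> hit
1 -> hit
Page faults: 7.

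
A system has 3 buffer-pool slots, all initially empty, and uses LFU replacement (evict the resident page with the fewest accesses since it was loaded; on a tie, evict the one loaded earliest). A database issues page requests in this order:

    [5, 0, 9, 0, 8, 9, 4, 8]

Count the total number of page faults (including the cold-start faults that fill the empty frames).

5 -> miss, frames (5)
0 -> miss, frames (5 0)
9 -> miss, frames (5 0 9)
0 -> hit
8 -> miss, evict 5, frames (0 9 8)
9 -> hit
4 -> miss, evict 8, frames (0 9 4)
8 -> miss, evict 4, frames (0 9 8)
Page faults: 6.

6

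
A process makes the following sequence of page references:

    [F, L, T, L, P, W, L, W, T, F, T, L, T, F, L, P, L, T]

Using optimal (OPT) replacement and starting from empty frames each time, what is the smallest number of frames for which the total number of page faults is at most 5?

5

f=1: 18 faults
f=2: 11 faults
f=3: 7 faults
f=4: 6 faults
f=5: 5 faults
Smallest f with faults ≤ 5 is 5.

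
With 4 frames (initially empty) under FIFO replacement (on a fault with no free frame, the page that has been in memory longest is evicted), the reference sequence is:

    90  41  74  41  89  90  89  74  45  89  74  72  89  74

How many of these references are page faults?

90 -> fault, frames [90]
41 -> fault, frames [90, 41]
74 -> fault, frames [90, 41, 74]
41 -> hit
89 -> fault, frames [90, 41, 74, 89]
90 -> hit
89 -> hit
74 -> hit
45 -> fault, evict 90, frames [41, 74, 89, 45]
89 -> hit
74 -> hit
72 -> fault, evict 41, frames [74, 89, 45, 72]
89 -> hit
74 -> hit
Page faults: 6.

6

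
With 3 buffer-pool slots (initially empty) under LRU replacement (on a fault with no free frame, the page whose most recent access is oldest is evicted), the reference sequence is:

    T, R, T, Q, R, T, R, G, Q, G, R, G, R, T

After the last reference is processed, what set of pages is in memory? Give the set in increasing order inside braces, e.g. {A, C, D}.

{G, R, T}

T: fault, frames (T)
R: fault, frames (T R)
T: hit
Q: fault, frames (R T Q)
R: hit
T: hit
R: hit
G: fault, evict Q, frames (T R G)
Q: fault, evict T, frames (R G Q)
G: hit
R: hit
G: hit
R: hit
T: fault, evict Q, frames (G R T)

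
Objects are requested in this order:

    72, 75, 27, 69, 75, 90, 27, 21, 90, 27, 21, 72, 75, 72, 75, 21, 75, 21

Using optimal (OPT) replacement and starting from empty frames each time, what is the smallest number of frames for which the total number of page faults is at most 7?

4

f=1: 18 faults
f=2: 11 faults
f=3: 8 faults
f=4: 7 faults
f=5: 6 faults
f=6: 6 faults
Smallest f with faults ≤ 7 is 4.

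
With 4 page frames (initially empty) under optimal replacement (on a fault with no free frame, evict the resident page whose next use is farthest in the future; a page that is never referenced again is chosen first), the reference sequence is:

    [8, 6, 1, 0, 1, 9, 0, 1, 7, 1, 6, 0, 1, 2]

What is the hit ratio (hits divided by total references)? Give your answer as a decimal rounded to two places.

8: fault, frames [8]
6: fault, frames [8, 6]
1: fault, frames [8, 6, 1]
0: fault, frames [8, 6, 1, 0]
1: hit
9: fault, evict 8, frames [6, 1, 0, 9]
0: hit
1: hit
7: fault, evict 9, frames [6, 1, 0, 7]
1: hit
6: hit
0: hit
1: hit
2: fault, evict 7, frames [6, 1, 0, 2]
Hits: 7 of 14 references → 7/14 = 0.5000.

0.50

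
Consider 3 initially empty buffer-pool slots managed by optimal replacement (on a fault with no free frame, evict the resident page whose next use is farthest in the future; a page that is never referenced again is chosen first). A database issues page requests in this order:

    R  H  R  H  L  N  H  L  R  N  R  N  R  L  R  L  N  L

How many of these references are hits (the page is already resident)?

R: fault, frames {R}
H: fault, frames {R,H}
R: hit
H: hit
L: fault, frames {R,H,L}
N: fault, evict R, frames {H,L,N}
H: hit
L: hit
R: fault, evict H, frames {L,N,R}
N: hit
R: hit
N: hit
R: hit
L: hit
R: hit
L: hit
N: hit
L: hit
Hits: 13.

13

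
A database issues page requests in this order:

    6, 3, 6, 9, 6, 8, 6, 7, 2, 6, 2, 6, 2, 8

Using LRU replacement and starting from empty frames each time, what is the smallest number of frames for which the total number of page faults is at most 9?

f=1: 14 faults
f=2: 8 faults
f=3: 7 faults
f=4: 6 faults
f=5: 6 faults
f=6: 6 faults
Smallest f with faults ≤ 9 is 2.

2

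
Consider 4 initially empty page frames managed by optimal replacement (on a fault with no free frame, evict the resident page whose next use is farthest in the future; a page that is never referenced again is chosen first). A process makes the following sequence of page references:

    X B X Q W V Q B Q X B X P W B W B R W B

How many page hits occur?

12

X: fault, frames [X]
B: fault, frames [X, B]
X: hit
Q: fault, frames [X, B, Q]
W: fault, frames [X, B, Q, W]
V: fault, evict W, frames [X, B, Q, V]
Q: hit
B: hit
Q: hit
X: hit
B: hit
X: hit
P: fault, evict V, frames [X, B, Q, P]
W: fault, evict P, frames [X, B, Q, W]
B: hit
W: hit
B: hit
R: fault, evict Q, frames [X, B, W, R]
W: hit
B: hit
Hits: 12.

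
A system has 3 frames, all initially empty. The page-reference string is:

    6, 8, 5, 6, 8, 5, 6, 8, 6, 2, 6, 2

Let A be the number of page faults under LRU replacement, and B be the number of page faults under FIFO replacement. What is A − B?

Under LRU: F F F . . . . . . F . . → 4 faults.
Under FIFO: F F F . . . . . . F F . → 5 faults.
A − B = 4 − 5 = -1.

-1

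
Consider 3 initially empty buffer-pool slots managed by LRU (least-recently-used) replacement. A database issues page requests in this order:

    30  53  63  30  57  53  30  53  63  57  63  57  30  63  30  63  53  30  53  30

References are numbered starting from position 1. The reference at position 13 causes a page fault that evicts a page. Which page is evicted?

pos 1: 30: fault, frames (30)
pos 2: 53: fault, frames (30 53)
pos 3: 63: fault, frames (30 53 63)
pos 4: 30: hit
pos 5: 57: fault, evict 53, frames (63 30 57)
pos 6: 53: fault, evict 63, frames (30 57 53)
pos 7: 30: hit
pos 8: 53: hit
pos 9: 63: fault, evict 57, frames (30 53 63)
pos 10: 57: fault, evict 30, frames (53 63 57)
pos 11: 63: hit
pos 12: 57: hit
pos 13: 30: fault, evict 53, frames (63 57 30)
At position 13, page 53 is evicted.

53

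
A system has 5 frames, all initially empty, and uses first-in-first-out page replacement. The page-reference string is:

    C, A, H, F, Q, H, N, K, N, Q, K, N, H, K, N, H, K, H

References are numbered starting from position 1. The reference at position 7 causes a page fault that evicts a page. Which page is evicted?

pos 1: C: fault, frames [C]
pos 2: A: fault, frames [C, A]
pos 3: H: fault, frames [C, A, H]
pos 4: F: fault, frames [C, A, H, F]
pos 5: Q: fault, frames [C, A, H, F, Q]
pos 6: H: hit
pos 7: N: fault, evict C, frames [A, H, F, Q, N]
At position 7, page C is evicted.

C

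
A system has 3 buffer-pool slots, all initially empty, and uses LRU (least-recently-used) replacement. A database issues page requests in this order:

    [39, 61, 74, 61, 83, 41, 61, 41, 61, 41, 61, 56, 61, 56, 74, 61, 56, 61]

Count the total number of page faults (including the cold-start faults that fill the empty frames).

39 -> fault, frames [39]
61 -> fault, frames [39, 61]
74 -> fault, frames [39, 61, 74]
61 -> hit
83 -> fault, evict 39, frames [74, 61, 83]
41 -> fault, evict 74, frames [61, 83, 41]
61 -> hit
41 -> hit
61 -> hit
41 -> hit
61 -> hit
56 -> fault, evict 83, frames [41, 61, 56]
61 -> hit
56 -> hit
74 -> fault, evict 41, frames [61, 56, 74]
61 -> hit
56 -> hit
61 -> hit
Page faults: 7.

7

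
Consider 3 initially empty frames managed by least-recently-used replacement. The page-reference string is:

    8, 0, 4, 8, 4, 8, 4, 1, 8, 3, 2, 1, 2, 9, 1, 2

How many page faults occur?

8 → miss, frames [8]
0 → miss, frames [8, 0]
4 → miss, frames [8, 0, 4]
8 → hit
4 → hit
8 → hit
4 → hit
1 → miss, evict 0, frames [8, 4, 1]
8 → hit
3 → miss, evict 4, frames [1, 8, 3]
2 → miss, evict 1, frames [8, 3, 2]
1 → miss, evict 8, frames [3, 2, 1]
2 → hit
9 → miss, evict 3, frames [1, 2, 9]
1 → hit
2 → hit
Page faults: 8.

8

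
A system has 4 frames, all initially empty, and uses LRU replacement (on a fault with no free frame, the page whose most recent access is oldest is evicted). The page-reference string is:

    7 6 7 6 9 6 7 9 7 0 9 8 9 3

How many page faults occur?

6

7: fault, frames [7]
6: fault, frames [7, 6]
7: hit
6: hit
9: fault, frames [7, 6, 9]
6: hit
7: hit
9: hit
7: hit
0: fault, frames [6, 9, 7, 0]
9: hit
8: fault, evict 6, frames [7, 0, 9, 8]
9: hit
3: fault, evict 7, frames [0, 8, 9, 3]
Page faults: 6.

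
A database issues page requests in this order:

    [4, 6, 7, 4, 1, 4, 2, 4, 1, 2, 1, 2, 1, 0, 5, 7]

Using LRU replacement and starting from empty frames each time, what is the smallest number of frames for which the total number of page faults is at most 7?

6

f=1: 16 faults
f=2: 11 faults
f=3: 8 faults
f=4: 8 faults
f=5: 8 faults
f=6: 7 faults
f=7: 7 faults
Smallest f with faults ≤ 7 is 6.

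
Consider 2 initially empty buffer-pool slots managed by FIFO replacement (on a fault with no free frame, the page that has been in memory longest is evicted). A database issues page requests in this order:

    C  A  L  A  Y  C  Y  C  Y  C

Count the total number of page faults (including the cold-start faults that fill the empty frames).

C: miss, frames [C]
A: miss, frames [C, A]
L: miss, evict C, frames [A, L]
A: hit
Y: miss, evict A, frames [L, Y]
C: miss, evict L, frames [Y, C]
Y: hit
C: hit
Y: hit
C: hit
Page faults: 5.

5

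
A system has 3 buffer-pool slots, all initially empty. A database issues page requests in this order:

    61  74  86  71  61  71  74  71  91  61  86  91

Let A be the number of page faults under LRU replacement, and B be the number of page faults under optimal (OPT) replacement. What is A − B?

3

Under LRU: F F F F F . F . F F F . → 9 faults.
Under OPT: F F F F . . . . F . F . → 6 faults.
A − B = 9 − 6 = 3.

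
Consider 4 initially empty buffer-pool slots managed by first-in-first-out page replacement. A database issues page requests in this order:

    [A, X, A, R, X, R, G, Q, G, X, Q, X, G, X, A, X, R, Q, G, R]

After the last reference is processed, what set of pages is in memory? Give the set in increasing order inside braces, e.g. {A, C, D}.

{A, G, R, X}

A → fault, frames (A)
X → fault, frames (A X)
A → hit
R → fault, frames (A X R)
X → hit
R → hit
G → fault, frames (A X R G)
Q → fault, evict A, frames (X R G Q)
G → hit
X → hit
Q → hit
X → hit
G → hit
X → hit
A → fault, evict X, frames (R G Q A)
X → fault, evict R, frames (G Q A X)
R → fault, evict G, frames (Q A X R)
Q → hit
G → fault, evict Q, frames (A X R G)
R → hit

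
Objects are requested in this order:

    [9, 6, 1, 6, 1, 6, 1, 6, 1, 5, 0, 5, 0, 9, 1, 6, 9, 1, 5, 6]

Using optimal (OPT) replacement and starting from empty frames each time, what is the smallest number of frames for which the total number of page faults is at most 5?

f=1: 20 faults
f=2: 10 faults
f=3: 8 faults
f=4: 6 faults
f=5: 5 faults
Smallest f with faults ≤ 5 is 5.

5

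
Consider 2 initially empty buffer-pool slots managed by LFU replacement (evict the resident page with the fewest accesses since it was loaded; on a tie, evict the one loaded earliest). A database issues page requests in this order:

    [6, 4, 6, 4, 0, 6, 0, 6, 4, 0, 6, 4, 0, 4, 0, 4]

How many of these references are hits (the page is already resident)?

6 -> fault, frames [6]
4 -> fault, frames [6, 4]
6 -> hit
4 -> hit
0 -> fault, evict 6, frames [4, 0]
6 -> fault, evict 0, frames [4, 6]
0 -> fault, evict 6, frames [4, 0]
6 -> fault, evict 0, frames [4, 6]
4 -> hit
0 -> fault, evict 6, frames [4, 0]
6 -> fault, evict 0, frames [4, 6]
4 -> hit
0 -> fault, evict 6, frames [4, 0]
4 -> hit
0 -> hit
4 -> hit
Hits: 7.

7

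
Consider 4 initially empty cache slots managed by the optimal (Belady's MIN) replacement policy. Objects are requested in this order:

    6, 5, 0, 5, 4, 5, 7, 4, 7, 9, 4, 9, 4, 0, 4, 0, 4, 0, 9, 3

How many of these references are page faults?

7

6: fault, frames {6}
5: fault, frames {6,5}
0: fault, frames {6,5,0}
5: hit
4: fault, frames {6,5,0,4}
5: hit
7: fault, evict 5, frames {6,0,4,7}
4: hit
7: hit
9: fault, evict 7, frames {6,0,4,9}
4: hit
9: hit
4: hit
0: hit
4: hit
0: hit
4: hit
0: hit
9: hit
3: fault, evict 9, frames {6,0,4,3}
Page faults: 7.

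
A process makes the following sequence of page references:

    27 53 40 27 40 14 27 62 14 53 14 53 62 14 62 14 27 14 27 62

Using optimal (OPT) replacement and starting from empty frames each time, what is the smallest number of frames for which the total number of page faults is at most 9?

2

f=1: 20 faults
f=2: 9 faults
f=3: 6 faults
f=4: 5 faults
f=5: 5 faults
Smallest f with faults ≤ 9 is 2.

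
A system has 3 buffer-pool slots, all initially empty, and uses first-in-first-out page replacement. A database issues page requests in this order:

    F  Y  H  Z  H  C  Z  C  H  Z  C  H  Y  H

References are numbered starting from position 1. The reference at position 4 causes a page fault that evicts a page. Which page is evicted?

F

pos 1: F → miss, frames (F)
pos 2: Y → miss, frames (F Y)
pos 3: H → miss, frames (F Y H)
pos 4: Z → miss, evict F, frames (Y H Z)
At position 4, page F is evicted.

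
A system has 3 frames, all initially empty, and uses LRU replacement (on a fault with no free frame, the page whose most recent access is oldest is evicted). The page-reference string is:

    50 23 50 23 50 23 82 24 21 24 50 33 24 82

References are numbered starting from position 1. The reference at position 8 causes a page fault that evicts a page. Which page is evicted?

pos 1: 50 -> fault, frames [50]
pos 2: 23 -> fault, frames [50, 23]
pos 3: 50 -> hit
pos 4: 23 -> hit
pos 5: 50 -> hit
pos 6: 23 -> hit
pos 7: 82 -> fault, frames [50, 23, 82]
pos 8: 24 -> fault, evict 50, frames [23, 82, 24]
At position 8, page 50 is evicted.

50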